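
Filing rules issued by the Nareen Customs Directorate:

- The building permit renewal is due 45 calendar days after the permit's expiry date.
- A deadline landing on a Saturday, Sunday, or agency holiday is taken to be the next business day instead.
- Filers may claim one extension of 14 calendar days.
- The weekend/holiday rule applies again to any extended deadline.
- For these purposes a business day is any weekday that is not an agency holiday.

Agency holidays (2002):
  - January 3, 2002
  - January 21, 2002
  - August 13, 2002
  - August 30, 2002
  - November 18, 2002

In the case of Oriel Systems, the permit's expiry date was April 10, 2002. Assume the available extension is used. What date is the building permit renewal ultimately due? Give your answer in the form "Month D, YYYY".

June 10, 2002

From April 10, 2002, 45 calendar days later is May 25, 2002.
May 25, 2002 is a Saturday, so it moves to the next business day, May 27, 2002 (Monday).
With the 14-day extension, May 27, 2002 becomes June 10, 2002.
June 10, 2002 (Monday) is already a business day.
Deadline: June 10, 2002.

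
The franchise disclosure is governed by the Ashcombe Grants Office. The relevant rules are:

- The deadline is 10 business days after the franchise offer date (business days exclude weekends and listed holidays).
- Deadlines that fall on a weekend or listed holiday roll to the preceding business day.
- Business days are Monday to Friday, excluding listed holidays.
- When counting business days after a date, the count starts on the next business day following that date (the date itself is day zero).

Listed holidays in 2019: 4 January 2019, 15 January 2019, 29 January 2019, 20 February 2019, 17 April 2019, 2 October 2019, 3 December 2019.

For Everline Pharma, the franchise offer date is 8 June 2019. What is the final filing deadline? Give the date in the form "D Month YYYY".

21 June 2019

10 business days after 8 June 2019, excluding weekends and holidays, is 21 June 2019.
21 June 2019 is a Friday and not a listed holiday, so it stands.
The final due date is 21 June 2019.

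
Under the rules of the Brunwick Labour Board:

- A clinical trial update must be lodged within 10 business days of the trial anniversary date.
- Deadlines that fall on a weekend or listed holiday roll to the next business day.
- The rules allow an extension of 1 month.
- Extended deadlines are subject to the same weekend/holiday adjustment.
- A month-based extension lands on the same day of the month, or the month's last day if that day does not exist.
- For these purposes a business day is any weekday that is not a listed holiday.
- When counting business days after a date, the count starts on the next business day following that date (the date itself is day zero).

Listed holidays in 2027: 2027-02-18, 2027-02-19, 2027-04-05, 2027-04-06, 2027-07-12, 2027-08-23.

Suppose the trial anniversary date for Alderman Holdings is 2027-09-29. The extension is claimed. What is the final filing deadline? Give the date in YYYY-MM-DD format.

2027-11-15

Counting 10 business days after 2027-09-29 (skipping weekends and listed holidays) reaches 2027-10-13.
2027-10-13 (Wednesday) is already a business day.
The 1 month extension carries 2027-10-13 to 2027-11-13.
2027-11-13 falls on a Saturday. Rolling to the next business day gives 2027-11-15, a Monday.
The final due date is 2027-11-15.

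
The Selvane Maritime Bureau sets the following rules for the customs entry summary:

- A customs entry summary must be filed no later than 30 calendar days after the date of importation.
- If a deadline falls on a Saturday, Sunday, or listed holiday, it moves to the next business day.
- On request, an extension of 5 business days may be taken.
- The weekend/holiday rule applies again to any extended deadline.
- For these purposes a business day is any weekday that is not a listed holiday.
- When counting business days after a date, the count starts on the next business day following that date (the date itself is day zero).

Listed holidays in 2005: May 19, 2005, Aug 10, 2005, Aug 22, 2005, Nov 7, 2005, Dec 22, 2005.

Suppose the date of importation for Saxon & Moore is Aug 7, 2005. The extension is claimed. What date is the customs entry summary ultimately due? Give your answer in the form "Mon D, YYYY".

Sep 13, 2005

30 calendar days after Aug 7, 2005 is Sep 6, 2005.
Sep 6, 2005 is a Tuesday and not a listed holiday, so it stands.
The 5-business-day extension runs from Sep 6, 2005 to Sep 13, 2005.
Since Sep 13, 2005 is a Tuesday and not a holiday, the date is unchanged.
So the filing is due Sep 13, 2005.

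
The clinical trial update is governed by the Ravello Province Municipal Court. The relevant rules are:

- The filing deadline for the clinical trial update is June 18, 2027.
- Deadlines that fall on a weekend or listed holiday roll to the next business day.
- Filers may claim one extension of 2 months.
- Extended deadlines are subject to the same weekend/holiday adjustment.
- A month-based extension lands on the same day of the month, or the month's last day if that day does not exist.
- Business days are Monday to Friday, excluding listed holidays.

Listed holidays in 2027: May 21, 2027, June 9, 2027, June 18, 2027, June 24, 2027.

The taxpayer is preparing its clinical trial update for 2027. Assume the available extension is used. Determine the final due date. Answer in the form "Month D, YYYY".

The statutory due date is June 18, 2027.
June 18, 2027 is a listed holiday; the next business day is June 21, 2027 (Monday).
Applying the 2 months extension: 2 months after June 21, 2027 is August 21, 2027.
August 21, 2027 is a Saturday, so it moves to the next business day, August 23, 2027 (Monday).
Final deadline: August 23, 2027.

August 23, 2027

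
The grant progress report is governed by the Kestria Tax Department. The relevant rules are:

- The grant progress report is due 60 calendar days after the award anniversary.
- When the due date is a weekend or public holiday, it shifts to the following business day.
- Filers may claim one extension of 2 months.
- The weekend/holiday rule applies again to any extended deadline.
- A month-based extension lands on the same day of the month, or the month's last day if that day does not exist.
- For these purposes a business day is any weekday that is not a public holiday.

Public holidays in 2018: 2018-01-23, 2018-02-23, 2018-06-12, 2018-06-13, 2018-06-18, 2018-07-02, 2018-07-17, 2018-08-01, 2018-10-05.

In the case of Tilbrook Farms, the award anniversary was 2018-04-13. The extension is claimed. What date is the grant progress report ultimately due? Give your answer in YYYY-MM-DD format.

Adding 60 calendar days to 2018-04-13 gives 2018-06-12.
2018-06-12 is a listed holiday, so it moves to the next business day, 2018-06-14 (Thursday).
Add 2 months to 2018-06-14: 2018-08-14.
2018-08-14 is a Tuesday and not a listed holiday, so it stands.
So the filing is due 2018-08-14.

2018-08-14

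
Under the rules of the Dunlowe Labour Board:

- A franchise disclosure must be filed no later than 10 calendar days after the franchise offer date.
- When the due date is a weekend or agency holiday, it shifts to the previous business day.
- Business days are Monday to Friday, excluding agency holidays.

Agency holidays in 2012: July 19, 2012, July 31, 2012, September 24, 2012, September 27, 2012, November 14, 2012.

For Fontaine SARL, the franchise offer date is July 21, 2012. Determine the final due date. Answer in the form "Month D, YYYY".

July 30, 2012

Trigger date July 21, 2012 + 10 calendar days = July 31, 2012.
Because July 31, 2012 is a listed holiday, the deadline becomes July 30, 2012 (Monday).
So the filing is due July 30, 2012.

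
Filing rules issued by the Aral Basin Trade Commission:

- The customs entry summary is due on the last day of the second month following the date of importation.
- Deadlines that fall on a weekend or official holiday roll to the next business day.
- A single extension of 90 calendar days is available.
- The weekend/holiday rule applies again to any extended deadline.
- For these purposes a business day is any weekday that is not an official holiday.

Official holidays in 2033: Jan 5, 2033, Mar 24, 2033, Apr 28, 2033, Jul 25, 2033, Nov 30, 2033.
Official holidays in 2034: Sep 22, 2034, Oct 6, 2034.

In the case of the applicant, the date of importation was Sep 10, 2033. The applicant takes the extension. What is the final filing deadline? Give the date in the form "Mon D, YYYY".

Mar 1, 2034

2 months after Sep 10, 2033 falls in November 2033; the last day of that month is Nov 30, 2033.
Nov 30, 2033 is a listed holiday; the next business day is Dec 1, 2033 (Thursday).
Applying the 90-calendar-day extension: Dec 1, 2033 + 90 days = Mar 1, 2034.
Mar 1, 2034 (Wednesday) is already a business day.
Final deadline: Mar 1, 2034.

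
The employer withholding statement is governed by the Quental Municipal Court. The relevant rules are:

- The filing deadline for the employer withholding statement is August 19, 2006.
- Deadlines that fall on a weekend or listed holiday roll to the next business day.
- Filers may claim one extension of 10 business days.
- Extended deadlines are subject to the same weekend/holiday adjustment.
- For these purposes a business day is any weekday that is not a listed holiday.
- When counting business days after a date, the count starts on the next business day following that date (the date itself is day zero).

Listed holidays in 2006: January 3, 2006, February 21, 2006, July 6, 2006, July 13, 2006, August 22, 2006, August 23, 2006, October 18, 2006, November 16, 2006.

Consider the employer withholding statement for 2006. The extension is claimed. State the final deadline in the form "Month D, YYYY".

September 6, 2006

The stated deadline is August 19, 2006.
Because August 19, 2006 is a Saturday, the deadline becomes August 21, 2006 (Monday).
Applying the 10-business-day extension: 10 business days after August 21, 2006 is September 6, 2006.
September 6, 2006 is a Wednesday and not a listed holiday, so it stands.
Deadline: September 6, 2006.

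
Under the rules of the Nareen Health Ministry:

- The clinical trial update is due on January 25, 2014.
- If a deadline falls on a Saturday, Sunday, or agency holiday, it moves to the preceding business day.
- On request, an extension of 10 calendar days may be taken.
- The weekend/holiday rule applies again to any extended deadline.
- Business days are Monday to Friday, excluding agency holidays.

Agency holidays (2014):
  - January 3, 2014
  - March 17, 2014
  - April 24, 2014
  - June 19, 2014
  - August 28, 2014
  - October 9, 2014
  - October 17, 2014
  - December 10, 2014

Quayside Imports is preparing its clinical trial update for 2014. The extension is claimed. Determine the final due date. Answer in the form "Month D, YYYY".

The stated deadline is January 25, 2014.
January 25, 2014 falls on a Saturday. Rolling to the preceding business day gives January 24, 2014, a Friday.
With the 10-day extension, January 24, 2014 becomes February 3, 2014.
February 3, 2014 is a Monday and not a listed holiday, so it stands.
Final deadline: February 3, 2014.

February 3, 2014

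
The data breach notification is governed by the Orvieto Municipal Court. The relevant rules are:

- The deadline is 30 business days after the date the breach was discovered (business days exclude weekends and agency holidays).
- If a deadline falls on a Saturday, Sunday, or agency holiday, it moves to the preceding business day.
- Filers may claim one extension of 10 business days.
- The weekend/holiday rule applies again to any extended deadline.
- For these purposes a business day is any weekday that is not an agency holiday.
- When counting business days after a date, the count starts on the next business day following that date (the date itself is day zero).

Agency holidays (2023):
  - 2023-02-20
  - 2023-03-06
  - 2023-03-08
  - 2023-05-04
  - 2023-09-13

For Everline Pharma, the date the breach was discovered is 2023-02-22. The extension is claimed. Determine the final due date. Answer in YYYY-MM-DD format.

2023-04-21

30 business days after 2023-02-22, excluding weekends and holidays, is 2023-04-07.
2023-04-07 is a Friday and not a listed holiday, so it stands.
Applying the 10-business-day extension: 10 business days after 2023-04-07 is 2023-04-21.
2023-04-21 (Friday) is already a business day.
Deadline: 2023-04-21.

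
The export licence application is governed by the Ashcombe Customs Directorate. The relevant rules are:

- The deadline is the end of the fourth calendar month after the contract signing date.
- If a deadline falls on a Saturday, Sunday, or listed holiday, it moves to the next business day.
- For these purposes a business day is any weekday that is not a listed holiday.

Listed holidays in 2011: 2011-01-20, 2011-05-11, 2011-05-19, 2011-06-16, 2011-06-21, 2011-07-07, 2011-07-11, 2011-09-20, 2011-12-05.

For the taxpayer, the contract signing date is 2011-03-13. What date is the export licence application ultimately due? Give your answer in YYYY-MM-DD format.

2011-08-01

4 months after 2011-03-13 falls in July 2011; the last day of that month is 2011-07-31.
Because 2011-07-31 is a Sunday, the deadline becomes 2011-08-01 (Monday).
The final due date is 2011-08-01.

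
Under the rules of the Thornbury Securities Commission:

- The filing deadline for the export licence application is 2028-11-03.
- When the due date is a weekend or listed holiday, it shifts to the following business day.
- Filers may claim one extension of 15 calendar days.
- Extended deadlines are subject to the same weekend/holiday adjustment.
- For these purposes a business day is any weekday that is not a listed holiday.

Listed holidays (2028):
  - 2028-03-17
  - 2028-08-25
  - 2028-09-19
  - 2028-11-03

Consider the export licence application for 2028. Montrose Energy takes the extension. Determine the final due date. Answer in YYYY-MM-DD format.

Start from the fixed due date, 2028-11-03.
2028-11-03 is a listed holiday; the next business day is 2028-11-06 (Monday).
Add the 15 calendar-day extension to 2028-11-06: 2028-11-21.
2028-11-21 falls on a Tuesday, which is a business day, so no adjustment is needed.
Final deadline: 2028-11-21.

2028-11-21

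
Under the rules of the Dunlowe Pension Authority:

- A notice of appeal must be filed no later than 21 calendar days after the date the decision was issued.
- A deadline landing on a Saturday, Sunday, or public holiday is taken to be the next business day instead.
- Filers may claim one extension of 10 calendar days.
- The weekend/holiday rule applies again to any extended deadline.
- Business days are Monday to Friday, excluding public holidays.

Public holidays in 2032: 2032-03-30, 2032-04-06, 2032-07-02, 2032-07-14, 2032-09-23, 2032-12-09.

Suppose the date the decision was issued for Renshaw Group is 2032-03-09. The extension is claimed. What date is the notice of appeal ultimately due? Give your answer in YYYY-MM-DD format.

21 calendar days after 2032-03-09 is 2032-03-30.
2032-03-30 is a listed holiday; the next business day is 2032-03-31 (Wednesday).
The 10-calendar-day extension moves the deadline from 2032-03-31 to 2032-04-10.
Because 2032-04-10 is a Saturday, the deadline becomes 2032-04-12 (Monday).
Final deadline: 2032-04-12.

2032-04-12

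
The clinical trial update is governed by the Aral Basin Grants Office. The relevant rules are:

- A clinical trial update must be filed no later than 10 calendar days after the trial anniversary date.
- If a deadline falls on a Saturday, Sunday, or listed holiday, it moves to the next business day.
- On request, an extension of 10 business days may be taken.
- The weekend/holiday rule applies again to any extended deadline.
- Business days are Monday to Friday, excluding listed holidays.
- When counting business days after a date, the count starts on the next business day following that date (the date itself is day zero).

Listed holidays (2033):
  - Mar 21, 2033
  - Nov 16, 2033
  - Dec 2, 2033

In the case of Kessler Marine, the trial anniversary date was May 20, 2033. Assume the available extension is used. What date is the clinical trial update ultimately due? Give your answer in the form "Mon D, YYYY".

10 calendar days after May 20, 2033 is May 30, 2033.
Since May 30, 2033 is a Monday and not a holiday, the date is unchanged.
The 10-business-day extension runs from May 30, 2033 to Jun 13, 2033.
Since Jun 13, 2033 is a Monday and not a holiday, the date is unchanged.
Deadline: Jun 13, 2033.

Jun 13, 2033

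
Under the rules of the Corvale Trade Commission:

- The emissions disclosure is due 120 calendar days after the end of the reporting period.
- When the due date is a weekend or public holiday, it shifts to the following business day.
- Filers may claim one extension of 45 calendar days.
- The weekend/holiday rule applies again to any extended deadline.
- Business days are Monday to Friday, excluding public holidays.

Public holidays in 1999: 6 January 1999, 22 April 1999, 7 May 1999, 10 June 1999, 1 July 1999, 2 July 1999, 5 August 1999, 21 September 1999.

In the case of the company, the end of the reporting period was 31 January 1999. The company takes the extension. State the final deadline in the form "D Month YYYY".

Adding 120 calendar days to 31 January 1999 gives 31 May 1999.
31 May 1999 falls on a Monday, which is a business day, so no adjustment is needed.
Add the 45 calendar-day extension to 31 May 1999: 15 July 1999.
Since 15 July 1999 is a Thursday and not a holiday, the date is unchanged.
So the filing is due 15 July 1999.

15 July 1999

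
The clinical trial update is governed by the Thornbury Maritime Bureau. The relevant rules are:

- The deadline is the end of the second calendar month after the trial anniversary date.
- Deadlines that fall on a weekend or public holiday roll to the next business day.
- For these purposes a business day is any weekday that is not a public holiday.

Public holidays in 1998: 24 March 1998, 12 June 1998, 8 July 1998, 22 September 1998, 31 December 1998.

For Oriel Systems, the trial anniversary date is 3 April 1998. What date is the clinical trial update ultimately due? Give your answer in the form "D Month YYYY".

30 June 1998

The second month after 3 April 1998 is June 1998, whose last day is 30 June 1998.
Since 30 June 1998 is a Tuesday and not a holiday, the date is unchanged.
Deadline: 30 June 1998.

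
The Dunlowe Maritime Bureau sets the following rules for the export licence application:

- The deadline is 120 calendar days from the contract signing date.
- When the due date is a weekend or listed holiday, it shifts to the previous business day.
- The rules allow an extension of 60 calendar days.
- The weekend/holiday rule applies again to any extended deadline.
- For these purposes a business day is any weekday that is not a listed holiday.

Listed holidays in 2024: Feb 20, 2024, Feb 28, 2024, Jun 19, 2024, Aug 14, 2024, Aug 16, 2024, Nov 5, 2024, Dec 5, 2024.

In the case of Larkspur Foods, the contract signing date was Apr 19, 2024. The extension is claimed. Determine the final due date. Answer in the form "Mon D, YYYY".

Oct 14, 2024

Trigger date Apr 19, 2024 + 120 calendar days = Aug 17, 2024.
Aug 17, 2024 falls on a Saturday. Rolling to the preceding business day gives Aug 15, 2024, a Thursday.
With the 60-day extension, Aug 15, 2024 becomes Oct 14, 2024.
Since Oct 14, 2024 is a Monday and not a holiday, the date is unchanged.
The final due date is Oct 14, 2024.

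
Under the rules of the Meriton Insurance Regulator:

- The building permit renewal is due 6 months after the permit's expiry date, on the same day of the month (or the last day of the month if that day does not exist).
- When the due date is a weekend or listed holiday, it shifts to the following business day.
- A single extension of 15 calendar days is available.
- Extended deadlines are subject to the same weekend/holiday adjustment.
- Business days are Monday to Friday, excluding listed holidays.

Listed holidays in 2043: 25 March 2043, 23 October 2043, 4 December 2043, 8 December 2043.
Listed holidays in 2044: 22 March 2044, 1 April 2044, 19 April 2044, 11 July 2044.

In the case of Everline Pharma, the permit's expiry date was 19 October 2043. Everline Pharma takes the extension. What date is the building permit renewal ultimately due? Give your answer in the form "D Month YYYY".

5 May 2044

6 months after 19 October 2043, on the same day of the month, is 19 April 2044.
19 April 2044 is a listed holiday; the next business day is 20 April 2044 (Wednesday).
With the 15-day extension, 20 April 2044 becomes 5 May 2044.
5 May 2044 (Thursday) is already a business day.
The final due date is 5 May 2044.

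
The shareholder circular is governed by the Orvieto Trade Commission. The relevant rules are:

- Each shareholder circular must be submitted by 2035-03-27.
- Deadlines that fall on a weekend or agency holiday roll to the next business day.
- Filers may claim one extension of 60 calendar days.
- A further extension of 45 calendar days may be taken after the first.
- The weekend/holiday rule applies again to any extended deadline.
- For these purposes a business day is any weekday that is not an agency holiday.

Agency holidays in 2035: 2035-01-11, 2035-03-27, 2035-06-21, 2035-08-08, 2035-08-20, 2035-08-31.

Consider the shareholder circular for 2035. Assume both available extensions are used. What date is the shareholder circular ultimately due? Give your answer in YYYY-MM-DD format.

The stated deadline is 2035-03-27.
Because 2035-03-27 is a listed holiday, the deadline becomes 2035-03-28 (Wednesday).
Applying the 60-calendar-day extension: 2035-03-28 + 60 days = 2035-05-27.
2035-05-27 is a Sunday, so it moves to the next business day, 2035-05-28 (Monday).
Add the 45 calendar-day extension to 2035-05-28: 2035-07-12.
2035-07-12 (Thursday) is already a business day.
Deadline: 2035-07-12.

2035-07-12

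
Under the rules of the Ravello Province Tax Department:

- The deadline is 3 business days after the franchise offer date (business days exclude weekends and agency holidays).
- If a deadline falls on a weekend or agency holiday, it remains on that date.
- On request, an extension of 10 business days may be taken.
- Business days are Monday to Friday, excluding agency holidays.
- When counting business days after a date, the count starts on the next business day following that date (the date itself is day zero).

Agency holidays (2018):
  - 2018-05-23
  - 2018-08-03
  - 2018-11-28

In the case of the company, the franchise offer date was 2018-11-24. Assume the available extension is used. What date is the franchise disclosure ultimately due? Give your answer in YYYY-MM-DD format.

2018-12-13

Starting the day after 2018-11-24 and counting 3 business days lands on 2018-11-29.
2018-11-29 falls on a Thursday. The rules make no weekend/holiday allowance, so it remains 2018-11-29.
Applying the 10-business-day extension: 10 business days after 2018-11-29 is 2018-12-13.
2018-12-13 falls on a Thursday. The rules make no weekend/holiday allowance, so it remains 2018-12-13.
The final due date is 2018-12-13.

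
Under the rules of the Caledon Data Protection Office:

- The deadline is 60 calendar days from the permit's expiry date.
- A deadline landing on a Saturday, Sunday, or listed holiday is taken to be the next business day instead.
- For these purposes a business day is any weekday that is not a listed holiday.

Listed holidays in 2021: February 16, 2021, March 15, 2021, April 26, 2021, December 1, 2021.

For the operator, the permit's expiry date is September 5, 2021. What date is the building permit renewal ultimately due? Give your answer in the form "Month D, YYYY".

November 4, 2021

60 calendar days after September 5, 2021 is November 4, 2021.
Since November 4, 2021 is a Thursday and not a holiday, the date is unchanged.
Deadline: November 4, 2021.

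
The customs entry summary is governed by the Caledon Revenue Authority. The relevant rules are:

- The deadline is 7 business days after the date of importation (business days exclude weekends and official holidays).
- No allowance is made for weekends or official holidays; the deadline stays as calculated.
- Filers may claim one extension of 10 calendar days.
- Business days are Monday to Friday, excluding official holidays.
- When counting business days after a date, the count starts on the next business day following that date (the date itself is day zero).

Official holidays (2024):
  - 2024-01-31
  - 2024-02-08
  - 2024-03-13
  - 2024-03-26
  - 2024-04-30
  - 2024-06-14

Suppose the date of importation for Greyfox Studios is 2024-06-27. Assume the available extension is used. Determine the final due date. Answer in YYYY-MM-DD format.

7 business days after 2024-06-27, excluding weekends and holidays, is 2024-07-08.
No adjustment is made for weekends or holidays, so 2024-07-08 stands.
Add the 10 calendar-day extension to 2024-07-08: 2024-07-18.
No adjustment is made for weekends or holidays, so 2024-07-18 stands.
So the filing is due 2024-07-18.

2024-07-18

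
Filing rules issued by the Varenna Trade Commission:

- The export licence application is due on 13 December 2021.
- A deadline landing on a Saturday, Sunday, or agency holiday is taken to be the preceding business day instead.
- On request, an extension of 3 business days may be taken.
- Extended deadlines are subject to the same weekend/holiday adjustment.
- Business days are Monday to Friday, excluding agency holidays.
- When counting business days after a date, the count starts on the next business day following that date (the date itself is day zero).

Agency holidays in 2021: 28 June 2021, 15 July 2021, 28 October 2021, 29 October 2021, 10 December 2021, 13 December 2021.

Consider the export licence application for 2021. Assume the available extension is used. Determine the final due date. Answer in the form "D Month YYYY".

16 December 2021

The stated deadline is 13 December 2021.
Because 13 December 2021 is a listed holiday, the deadline becomes 9 December 2021 (Thursday).
Applying the 3-business-day extension: 3 business days after 9 December 2021 is 16 December 2021.
16 December 2021 (Thursday) is already a business day.
Final deadline: 16 December 2021.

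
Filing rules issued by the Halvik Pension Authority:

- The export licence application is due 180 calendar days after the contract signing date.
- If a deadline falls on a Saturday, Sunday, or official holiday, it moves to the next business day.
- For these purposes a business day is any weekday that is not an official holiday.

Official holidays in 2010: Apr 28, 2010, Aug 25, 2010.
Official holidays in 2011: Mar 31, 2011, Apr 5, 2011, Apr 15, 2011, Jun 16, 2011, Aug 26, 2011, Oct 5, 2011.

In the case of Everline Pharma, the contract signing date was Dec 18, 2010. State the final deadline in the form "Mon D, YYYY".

Jun 17, 2011

Adding 180 calendar days to Dec 18, 2010 gives Jun 16, 2011.
Jun 16, 2011 is a listed holiday; the next business day is Jun 17, 2011 (Friday).
So the filing is due Jun 17, 2011.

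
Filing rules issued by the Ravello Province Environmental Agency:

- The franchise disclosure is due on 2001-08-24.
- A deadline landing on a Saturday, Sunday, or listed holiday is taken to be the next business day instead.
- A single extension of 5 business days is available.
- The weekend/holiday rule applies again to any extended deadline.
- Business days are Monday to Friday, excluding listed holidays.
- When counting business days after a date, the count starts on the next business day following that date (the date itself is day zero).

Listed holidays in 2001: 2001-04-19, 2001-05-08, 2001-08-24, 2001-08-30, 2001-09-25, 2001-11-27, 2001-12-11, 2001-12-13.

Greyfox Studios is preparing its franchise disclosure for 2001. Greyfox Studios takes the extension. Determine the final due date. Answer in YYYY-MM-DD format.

The stated deadline is 2001-08-24.
2001-08-24 is a listed holiday; the next business day is 2001-08-27 (Monday).
Applying the 5-business-day extension: 5 business days after 2001-08-27 is 2001-09-04.
2001-09-04 falls on a Tuesday, which is a business day, so no adjustment is needed.
Final deadline: 2001-09-04.

2001-09-04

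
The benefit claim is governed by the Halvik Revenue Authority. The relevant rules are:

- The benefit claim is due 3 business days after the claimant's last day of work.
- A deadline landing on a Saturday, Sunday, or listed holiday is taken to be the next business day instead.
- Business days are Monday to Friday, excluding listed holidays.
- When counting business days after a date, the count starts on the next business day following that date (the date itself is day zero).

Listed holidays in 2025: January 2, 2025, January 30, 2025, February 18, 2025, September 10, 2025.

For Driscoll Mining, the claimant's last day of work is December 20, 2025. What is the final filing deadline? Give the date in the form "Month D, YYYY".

3 business days after December 20, 2025, excluding weekends and holidays, is December 24, 2025.
Since December 24, 2025 is a Wednesday and not a holiday, the date is unchanged.
Deadline: December 24, 2025.

December 24, 2025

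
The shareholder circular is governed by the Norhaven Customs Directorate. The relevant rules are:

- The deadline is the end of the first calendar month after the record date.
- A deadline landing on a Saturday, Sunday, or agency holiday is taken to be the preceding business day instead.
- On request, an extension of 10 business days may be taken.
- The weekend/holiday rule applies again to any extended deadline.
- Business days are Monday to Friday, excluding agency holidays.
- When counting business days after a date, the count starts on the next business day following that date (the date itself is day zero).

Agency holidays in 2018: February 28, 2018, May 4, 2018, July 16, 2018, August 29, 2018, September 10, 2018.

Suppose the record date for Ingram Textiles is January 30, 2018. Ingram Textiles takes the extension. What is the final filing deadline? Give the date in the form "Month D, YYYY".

The first month after January 30, 2018 is February 2018, whose last day is February 28, 2018.
Because February 28, 2018 is a listed holiday, the deadline becomes February 27, 2018 (Tuesday).
Counting 10 further business days from February 27, 2018 reaches March 14, 2018.
Since March 14, 2018 is a Wednesday and not a holiday, the date is unchanged.
Final deadline: March 14, 2018.

March 14, 2018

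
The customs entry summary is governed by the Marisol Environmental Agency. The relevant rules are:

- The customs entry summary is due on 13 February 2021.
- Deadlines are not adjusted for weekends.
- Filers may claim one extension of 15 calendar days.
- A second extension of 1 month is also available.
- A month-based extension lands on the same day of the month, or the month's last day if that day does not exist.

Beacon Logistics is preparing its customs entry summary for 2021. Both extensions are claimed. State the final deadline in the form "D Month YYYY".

28 March 2021

Start from the fixed due date, 13 February 2021.
13 February 2021 is a Saturday; no weekend or holiday adjustment applies.
Applying the 15-calendar-day extension: 13 February 2021 + 15 days = 28 February 2021.
28 February 2021 falls on a Sunday. The rules make no weekend/holiday allowance, so it remains 28 February 2021.
The 1 month extension carries 28 February 2021 to 28 March 2021.
No adjustment is made for weekends or holidays, so 28 March 2021 stands.
So the filing is due 28 March 2021.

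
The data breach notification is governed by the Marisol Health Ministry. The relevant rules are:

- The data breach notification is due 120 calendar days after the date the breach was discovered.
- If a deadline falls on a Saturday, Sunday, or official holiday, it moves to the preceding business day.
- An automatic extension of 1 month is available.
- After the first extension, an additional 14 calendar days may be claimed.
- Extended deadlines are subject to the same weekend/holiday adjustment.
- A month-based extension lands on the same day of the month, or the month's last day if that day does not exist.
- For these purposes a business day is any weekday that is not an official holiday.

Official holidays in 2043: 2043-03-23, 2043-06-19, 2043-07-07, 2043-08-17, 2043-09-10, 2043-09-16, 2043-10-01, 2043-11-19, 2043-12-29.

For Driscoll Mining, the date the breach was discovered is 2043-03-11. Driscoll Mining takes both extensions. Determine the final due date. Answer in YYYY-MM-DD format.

2043-08-21

120 calendar days after 2043-03-11 is 2043-07-09.
Since 2043-07-09 is a Thursday and not a holiday, the date is unchanged.
The 1 month extension carries 2043-07-09 to 2043-08-09.
2043-08-09 falls on a Sunday. Rolling to the preceding business day gives 2043-08-07, a Friday.
Add the 14 calendar-day extension to 2043-08-07: 2043-08-21.
2043-08-21 (Friday) is already a business day.
The final due date is 2043-08-21.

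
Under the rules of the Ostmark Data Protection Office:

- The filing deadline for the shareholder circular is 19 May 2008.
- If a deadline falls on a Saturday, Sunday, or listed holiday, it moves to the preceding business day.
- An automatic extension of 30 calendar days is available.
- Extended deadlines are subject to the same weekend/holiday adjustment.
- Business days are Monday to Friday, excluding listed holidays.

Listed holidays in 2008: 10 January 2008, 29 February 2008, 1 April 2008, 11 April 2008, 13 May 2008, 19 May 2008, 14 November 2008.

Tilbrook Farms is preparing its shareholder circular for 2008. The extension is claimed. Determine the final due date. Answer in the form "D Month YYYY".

The statutory due date is 19 May 2008.
19 May 2008 falls on a listed holiday. Rolling to the preceding business day gives 16 May 2008, a Friday.
The 30-calendar-day extension moves the deadline from 16 May 2008 to 15 June 2008.
15 June 2008 is a Sunday; the preceding business day is 13 June 2008 (Friday).
The final due date is 13 June 2008.

13 June 2008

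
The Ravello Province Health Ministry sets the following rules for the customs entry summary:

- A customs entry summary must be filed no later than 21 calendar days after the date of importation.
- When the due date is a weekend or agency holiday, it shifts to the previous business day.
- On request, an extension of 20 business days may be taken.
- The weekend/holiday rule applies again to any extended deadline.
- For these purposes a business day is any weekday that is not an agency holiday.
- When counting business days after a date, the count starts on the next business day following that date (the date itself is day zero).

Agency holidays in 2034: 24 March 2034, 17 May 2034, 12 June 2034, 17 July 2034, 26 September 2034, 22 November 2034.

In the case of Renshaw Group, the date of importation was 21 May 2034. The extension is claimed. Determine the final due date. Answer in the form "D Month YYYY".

10 July 2034

Adding 21 calendar days to 21 May 2034 gives 11 June 2034.
11 June 2034 is a Sunday, so it moves to the preceding business day, 9 June 2034 (Friday).
The 20-business-day extension runs from 9 June 2034 to 10 July 2034.
10 July 2034 falls on a Monday, which is a business day, so no adjustment is needed.
Final deadline: 10 July 2034.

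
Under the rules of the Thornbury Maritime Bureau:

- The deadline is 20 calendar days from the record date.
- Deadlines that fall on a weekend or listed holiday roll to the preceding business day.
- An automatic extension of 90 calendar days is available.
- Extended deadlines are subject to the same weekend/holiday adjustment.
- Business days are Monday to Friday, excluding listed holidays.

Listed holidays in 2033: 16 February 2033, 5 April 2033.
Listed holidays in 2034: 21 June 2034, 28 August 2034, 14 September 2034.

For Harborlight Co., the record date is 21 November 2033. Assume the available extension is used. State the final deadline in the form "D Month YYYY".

20 calendar days after 21 November 2033 is 11 December 2033.
11 December 2033 is a Sunday; the preceding business day is 9 December 2033 (Friday).
Add the 90 calendar-day extension to 9 December 2033: 9 March 2034.
Since 9 March 2034 is a Thursday and not a holiday, the date is unchanged.
So the filing is due 9 March 2034.

9 March 2034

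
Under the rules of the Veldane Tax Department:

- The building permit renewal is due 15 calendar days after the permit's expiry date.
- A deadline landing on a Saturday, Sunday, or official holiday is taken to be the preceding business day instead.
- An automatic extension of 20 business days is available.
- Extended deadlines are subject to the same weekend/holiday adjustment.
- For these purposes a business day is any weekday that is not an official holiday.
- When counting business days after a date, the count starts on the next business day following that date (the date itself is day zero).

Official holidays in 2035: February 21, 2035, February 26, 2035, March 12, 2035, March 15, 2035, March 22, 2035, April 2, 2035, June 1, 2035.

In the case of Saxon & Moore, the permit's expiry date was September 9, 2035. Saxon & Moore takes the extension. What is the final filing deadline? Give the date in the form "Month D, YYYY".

From September 9, 2035, 15 calendar days later is September 24, 2035.
Since September 24, 2035 is a Monday and not a holiday, the date is unchanged.
Counting 20 further business days from September 24, 2035 reaches October 22, 2035.
Since October 22, 2035 is a Monday and not a holiday, the date is unchanged.
The final due date is October 22, 2035.

October 22, 2035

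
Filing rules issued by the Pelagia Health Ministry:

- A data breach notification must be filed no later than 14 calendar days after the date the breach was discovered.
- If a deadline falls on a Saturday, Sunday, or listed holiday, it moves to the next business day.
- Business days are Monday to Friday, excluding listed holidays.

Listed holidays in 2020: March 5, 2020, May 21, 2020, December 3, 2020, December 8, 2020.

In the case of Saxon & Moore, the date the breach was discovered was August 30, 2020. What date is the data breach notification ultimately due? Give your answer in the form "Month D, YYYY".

September 14, 2020

14 calendar days after August 30, 2020 is September 13, 2020.
September 13, 2020 is a Sunday, so it moves to the next business day, September 14, 2020 (Monday).
The final due date is September 14, 2020.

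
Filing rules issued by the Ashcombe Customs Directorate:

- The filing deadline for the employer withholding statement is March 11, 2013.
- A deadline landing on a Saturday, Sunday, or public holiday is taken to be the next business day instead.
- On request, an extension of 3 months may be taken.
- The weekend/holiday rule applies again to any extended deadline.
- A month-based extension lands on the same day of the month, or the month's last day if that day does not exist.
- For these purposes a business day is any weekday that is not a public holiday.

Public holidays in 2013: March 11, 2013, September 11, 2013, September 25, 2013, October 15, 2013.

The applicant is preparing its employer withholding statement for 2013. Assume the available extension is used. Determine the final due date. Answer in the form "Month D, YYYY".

June 12, 2013

Start from the fixed due date, March 11, 2013.
March 11, 2013 falls on a listed holiday. Rolling to the next business day gives March 12, 2013, a Tuesday.
Applying the 3 months extension: 3 months after March 12, 2013 is June 12, 2013.
June 12, 2013 (Wednesday) is already a business day.
The final due date is June 12, 2013.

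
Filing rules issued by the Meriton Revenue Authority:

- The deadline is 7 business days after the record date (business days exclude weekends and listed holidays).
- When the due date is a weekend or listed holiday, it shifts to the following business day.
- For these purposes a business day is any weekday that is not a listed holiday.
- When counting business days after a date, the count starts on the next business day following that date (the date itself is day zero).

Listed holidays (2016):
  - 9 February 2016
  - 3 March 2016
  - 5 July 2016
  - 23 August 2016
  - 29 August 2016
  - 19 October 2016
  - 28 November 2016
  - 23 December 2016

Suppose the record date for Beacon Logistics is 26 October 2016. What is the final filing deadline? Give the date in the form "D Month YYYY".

4 November 2016

7 business days after 26 October 2016, excluding weekends and holidays, is 4 November 2016.
4 November 2016 falls on a Friday, which is a business day, so no adjustment is needed.
The final due date is 4 November 2016.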